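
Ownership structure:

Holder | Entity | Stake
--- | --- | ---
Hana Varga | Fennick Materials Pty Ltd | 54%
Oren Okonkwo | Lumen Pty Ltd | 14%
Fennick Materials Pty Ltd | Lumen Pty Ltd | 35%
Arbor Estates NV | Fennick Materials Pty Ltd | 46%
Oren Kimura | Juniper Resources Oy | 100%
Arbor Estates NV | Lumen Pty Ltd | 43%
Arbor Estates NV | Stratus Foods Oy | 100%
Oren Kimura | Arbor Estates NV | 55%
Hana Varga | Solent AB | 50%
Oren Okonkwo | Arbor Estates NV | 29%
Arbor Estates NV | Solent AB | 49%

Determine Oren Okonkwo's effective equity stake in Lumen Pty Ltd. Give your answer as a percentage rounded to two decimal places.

Oren Okonkwo reaches Lumen along 3 paths.
Via Arbor → Fennick: 29% × 46% × 35% = 4.669%.
Direct stake: 14% = 14%.
Via Arbor: 29% × 43% = 12.47%.
Total: 4.669% + 14% + 12.47% = 31.139%.
Rounded: 31.14%.

31.14%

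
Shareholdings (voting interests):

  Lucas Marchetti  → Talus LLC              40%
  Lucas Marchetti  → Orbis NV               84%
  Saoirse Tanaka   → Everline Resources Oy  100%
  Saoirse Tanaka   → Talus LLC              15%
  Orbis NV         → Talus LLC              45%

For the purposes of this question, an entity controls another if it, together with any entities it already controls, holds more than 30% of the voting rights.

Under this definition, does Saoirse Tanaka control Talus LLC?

Saoirse holds 100% of Everline, so Saoirse controls Everline.
In Talus, Saoirse's side holds only 15%, not > 30%.
So Saoirse does not control Talus.

No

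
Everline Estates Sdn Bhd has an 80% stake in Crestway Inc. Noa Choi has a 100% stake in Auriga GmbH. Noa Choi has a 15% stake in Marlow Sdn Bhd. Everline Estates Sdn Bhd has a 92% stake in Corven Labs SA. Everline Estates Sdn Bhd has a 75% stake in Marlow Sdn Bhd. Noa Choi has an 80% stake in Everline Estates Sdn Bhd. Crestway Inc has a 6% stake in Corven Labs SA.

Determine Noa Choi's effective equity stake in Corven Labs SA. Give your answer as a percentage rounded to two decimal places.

Noa reaches Corven along 2 paths.
Via Everline: 80% × 92% = 73.6%.
Via Everline → Crestway: 80% × 80% × 6% = 3.84%.
Total: 73.6% + 3.84% = 77.44%.

77.44%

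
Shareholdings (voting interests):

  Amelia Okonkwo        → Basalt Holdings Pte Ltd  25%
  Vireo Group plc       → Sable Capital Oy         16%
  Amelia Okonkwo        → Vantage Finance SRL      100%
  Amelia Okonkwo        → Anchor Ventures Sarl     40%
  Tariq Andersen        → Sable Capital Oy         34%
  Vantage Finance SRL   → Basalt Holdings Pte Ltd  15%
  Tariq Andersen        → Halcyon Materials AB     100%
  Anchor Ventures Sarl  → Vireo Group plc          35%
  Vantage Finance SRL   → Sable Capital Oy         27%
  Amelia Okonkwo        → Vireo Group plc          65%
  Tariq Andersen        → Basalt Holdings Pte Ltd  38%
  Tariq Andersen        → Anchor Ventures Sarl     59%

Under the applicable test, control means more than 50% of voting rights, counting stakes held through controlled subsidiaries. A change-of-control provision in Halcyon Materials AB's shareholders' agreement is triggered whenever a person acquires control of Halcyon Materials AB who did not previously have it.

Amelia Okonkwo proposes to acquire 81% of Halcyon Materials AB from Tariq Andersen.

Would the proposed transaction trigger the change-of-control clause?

Yes

The purchase adds only to Amelia's holdings (Tariq's stake shrinks), so Amelia is the only person who could newly come to control Halcyon.
Amelia holds 100% of Vantage, so Amelia controls Vantage.
Amelia holds 65% of Vireo, so Amelia controls Vireo.
Neither Amelia nor any entity Amelia controls holds any voting interest in Halcyon.
So before the transaction, Amelia does not control Halcyon.
After the purchase, Amelia holds 81% of Halcyon directly, and Tariq's stake falls to 19%.
Amelia holds 81% of Halcyon, so Amelia controls Halcyon.
Amelia did not control Halcyon before and does after, so the clause is triggered.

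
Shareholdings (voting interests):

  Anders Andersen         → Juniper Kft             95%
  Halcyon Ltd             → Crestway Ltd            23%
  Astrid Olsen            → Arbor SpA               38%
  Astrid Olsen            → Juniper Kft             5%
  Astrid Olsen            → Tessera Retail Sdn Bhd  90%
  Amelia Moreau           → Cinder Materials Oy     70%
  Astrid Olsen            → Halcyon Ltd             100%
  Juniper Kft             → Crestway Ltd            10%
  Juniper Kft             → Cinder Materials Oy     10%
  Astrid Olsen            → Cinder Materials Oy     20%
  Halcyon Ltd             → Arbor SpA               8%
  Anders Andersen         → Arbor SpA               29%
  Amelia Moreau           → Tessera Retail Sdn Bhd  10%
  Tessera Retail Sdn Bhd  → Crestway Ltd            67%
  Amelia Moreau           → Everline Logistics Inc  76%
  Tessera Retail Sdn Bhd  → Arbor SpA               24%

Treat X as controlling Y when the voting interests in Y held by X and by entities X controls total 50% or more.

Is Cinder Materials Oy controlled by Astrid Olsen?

Astrid holds 90% of Tessera, so Astrid controls Tessera.
Astrid holds 100% of Halcyon, so Astrid controls Halcyon.
Tessera and Astrid and Halcyon together hold 24% + 38% + 8% = 70% of Arbor, so Astrid controls Arbor.
Tessera and Halcyon together hold 67% + 23% = 90% of Crestway, so Astrid controls Crestway.
In Cinder, Astrid's side holds only 20%, not ≥ 50%.
So Astrid does not control Cinder.

No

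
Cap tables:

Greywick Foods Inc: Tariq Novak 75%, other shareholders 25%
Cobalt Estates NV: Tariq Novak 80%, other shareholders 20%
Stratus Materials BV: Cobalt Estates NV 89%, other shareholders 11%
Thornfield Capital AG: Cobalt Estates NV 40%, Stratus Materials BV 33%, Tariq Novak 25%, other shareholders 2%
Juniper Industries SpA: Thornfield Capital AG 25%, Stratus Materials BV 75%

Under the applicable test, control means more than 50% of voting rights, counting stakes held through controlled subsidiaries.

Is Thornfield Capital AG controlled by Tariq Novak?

Tariq holds 80% of Cobalt, so Tariq controls Cobalt.
Cobalt holds 89% of Stratus, so Tariq controls Stratus.
Cobalt and Stratus and Tariq together hold 40% + 33% + 25% = 98% of Thornfield, so Tariq controls Thornfield.

Yes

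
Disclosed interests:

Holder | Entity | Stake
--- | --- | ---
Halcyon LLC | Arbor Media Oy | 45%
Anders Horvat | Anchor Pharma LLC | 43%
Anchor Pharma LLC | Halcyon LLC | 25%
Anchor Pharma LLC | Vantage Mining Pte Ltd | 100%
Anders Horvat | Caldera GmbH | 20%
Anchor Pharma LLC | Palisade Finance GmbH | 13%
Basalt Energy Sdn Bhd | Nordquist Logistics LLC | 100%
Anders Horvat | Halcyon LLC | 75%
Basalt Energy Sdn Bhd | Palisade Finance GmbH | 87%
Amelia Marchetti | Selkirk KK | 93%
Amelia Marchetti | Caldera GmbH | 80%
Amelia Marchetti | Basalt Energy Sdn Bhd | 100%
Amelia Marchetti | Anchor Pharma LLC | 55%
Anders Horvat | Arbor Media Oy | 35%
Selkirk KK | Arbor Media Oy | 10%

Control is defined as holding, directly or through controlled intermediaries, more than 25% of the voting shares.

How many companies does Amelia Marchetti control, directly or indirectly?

7

Amelia holds 100% of Basalt, so Amelia controls Basalt.
Amelia holds 80% of Caldera, so Amelia controls Caldera.
Amelia holds 55% of Anchor, so Amelia controls Anchor.
Amelia holds 93% of Selkirk, so Amelia controls Selkirk.
Basalt and Anchor together hold 87% + 13% = 100% of Palisade, so Amelia controls Palisade.
Anchor holds 100% of Vantage, so Amelia controls Vantage.
Basalt holds 100% of Nordquist, so Amelia controls Nordquist.
No other company's threshold is met.
Amelia controls 7 companies.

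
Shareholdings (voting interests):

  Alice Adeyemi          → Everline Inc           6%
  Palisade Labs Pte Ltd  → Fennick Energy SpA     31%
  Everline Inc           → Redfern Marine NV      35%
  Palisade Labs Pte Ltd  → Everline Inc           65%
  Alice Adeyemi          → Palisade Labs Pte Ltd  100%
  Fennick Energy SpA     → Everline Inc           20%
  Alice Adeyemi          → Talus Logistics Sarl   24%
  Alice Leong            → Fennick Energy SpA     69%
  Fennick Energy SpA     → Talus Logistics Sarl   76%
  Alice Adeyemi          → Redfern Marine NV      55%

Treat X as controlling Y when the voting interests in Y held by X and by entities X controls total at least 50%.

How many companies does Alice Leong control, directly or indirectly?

2

Alice Leong holds 69% of Fennick, so Alice Leong controls Fennick.
Fennick holds 76% of Talus, so Alice Leong controls Talus.
No other company's threshold is met.
Alice Leong controls 2 companies.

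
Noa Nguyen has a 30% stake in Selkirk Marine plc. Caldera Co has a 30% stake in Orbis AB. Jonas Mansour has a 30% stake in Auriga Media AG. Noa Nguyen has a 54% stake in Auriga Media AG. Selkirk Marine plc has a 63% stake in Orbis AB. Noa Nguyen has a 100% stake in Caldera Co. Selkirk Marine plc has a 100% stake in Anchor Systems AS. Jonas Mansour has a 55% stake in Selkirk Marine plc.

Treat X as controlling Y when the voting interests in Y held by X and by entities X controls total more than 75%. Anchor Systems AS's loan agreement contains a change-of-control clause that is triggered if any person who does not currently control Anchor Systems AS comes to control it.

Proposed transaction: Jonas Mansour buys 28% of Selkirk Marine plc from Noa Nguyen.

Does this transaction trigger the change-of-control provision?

The purchase adds only to Jonas's holdings (Noa's stake shrinks), so Jonas is the only person who could newly come to control Anchor.
Jonas's largest direct stake is 55% in Selkirk, which does not meet the threshold, so Jonas controls no company.
Neither Jonas nor any entity Jonas controls holds any voting interest in Anchor.
So before the transaction, Jonas does not control Anchor.
After the purchase, Jonas's direct stake in Selkirk rises to 55% + 28% = 83%, and Noa's stake falls to 2%.
Jonas holds 83% of Selkirk, so Jonas controls Selkirk.
Selkirk holds 100% of Anchor, so Jonas controls Anchor.
Jonas did not control Anchor before and does after, so the clause is triggered.

Yes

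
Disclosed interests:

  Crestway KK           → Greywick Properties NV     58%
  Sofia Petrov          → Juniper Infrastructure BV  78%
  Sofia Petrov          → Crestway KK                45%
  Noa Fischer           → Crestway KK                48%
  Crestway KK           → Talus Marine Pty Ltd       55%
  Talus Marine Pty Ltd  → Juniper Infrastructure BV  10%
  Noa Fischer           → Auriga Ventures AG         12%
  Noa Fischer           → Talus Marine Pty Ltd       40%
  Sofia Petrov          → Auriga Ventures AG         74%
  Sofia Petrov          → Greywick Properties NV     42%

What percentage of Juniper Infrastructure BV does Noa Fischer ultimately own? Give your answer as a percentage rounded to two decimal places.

6.64%

Noa reaches Juniper along 2 paths.
Via Talus: 40% × 10% = 4%.
Via Crestway → Talus: 48% × 55% × 10% = 2.64%.
Total: 4% + 2.64% = 6.64%.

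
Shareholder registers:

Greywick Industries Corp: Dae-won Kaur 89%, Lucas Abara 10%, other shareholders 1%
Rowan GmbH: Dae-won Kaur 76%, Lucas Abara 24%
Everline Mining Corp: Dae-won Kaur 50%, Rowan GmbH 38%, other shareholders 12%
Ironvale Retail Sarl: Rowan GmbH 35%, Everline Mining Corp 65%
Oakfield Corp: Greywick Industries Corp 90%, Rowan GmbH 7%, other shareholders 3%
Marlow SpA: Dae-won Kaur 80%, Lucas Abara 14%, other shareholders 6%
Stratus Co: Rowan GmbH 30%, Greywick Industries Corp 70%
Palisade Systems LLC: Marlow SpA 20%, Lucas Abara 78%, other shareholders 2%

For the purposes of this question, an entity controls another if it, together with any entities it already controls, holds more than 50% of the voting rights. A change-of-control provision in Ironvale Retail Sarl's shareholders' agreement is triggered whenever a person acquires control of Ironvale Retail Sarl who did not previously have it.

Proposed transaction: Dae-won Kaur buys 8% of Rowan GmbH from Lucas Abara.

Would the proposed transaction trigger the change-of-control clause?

No

The purchase adds only to Dae-won's holdings (Lucas's stake shrinks), so Dae-won is the only person who could newly come to control Ironvale.
Dae-won holds 76% of Rowan, so Dae-won controls Rowan.
Dae-won and Rowan together hold 50% + 38% = 88% of Everline, so Dae-won controls Everline.
Rowan and Everline together hold 35% + 65% = 100% of Ironvale, so Dae-won controls Ironvale.
So Dae-won already controls Ironvale before the transaction.
After the purchase, Dae-won's direct stake in Rowan rises to 76% + 8% = 84%, and Lucas's stake falls to 16%.
Dae-won controlled Ironvale already, so this is not a new person acquiring control; every other person's position is unchanged or reduced.
No new person acquires control, so the clause is not triggered.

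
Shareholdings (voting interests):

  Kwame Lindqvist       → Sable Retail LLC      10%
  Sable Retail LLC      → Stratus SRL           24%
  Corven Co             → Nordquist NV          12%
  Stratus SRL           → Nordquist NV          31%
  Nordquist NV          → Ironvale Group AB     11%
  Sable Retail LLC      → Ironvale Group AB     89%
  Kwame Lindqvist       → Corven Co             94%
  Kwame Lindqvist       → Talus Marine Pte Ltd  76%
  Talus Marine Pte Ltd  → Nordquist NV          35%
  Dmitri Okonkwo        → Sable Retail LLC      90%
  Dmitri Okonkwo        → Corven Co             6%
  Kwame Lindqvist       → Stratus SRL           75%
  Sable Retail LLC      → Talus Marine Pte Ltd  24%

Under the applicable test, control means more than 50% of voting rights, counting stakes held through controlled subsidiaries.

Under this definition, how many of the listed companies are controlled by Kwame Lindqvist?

Kwame holds 94% of Corven, so Kwame controls Corven.
Kwame holds 75% of Stratus, so Kwame controls Stratus.
Kwame holds 76% of Talus, so Kwame controls Talus.
Stratus and Corven and Talus together hold 31% + 12% + 35% = 78% of Nordquist, so Kwame controls Nordquist.
No other company's threshold is met.
Kwame controls 4 companies.

4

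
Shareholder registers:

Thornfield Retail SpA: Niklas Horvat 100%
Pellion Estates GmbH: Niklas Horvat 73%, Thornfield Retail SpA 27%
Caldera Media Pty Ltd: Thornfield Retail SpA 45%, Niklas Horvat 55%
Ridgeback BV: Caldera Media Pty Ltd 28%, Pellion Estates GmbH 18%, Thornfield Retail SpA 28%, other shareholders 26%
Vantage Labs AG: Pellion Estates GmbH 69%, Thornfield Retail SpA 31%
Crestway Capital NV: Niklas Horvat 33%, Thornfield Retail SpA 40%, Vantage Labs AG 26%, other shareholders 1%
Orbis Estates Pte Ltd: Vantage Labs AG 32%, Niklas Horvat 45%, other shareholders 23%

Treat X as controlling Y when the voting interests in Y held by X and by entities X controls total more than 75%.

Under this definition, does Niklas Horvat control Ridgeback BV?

No

Niklas holds 100% of Thornfield, so Niklas controls Thornfield.
Niklas and Thornfield together hold 73% + 27% = 100% of Pellion, so Niklas controls Pellion.
Thornfield and Niklas together hold 45% + 55% = 100% of Caldera, so Niklas controls Caldera.
Pellion and Thornfield together hold 69% + 31% = 100% of Vantage, so Niklas controls Vantage.
Niklas and Thornfield and Vantage together hold 33% + 40% + 26% = 99% of Crestway, so Niklas controls Crestway.
Vantage and Niklas together hold 32% + 45% = 77% of Orbis, so Niklas controls Orbis.
In Ridgeback, Niklas's side holds only 28% + 18% + 28% = 74%, not > 75%.
So Niklas does not control Ridgeback.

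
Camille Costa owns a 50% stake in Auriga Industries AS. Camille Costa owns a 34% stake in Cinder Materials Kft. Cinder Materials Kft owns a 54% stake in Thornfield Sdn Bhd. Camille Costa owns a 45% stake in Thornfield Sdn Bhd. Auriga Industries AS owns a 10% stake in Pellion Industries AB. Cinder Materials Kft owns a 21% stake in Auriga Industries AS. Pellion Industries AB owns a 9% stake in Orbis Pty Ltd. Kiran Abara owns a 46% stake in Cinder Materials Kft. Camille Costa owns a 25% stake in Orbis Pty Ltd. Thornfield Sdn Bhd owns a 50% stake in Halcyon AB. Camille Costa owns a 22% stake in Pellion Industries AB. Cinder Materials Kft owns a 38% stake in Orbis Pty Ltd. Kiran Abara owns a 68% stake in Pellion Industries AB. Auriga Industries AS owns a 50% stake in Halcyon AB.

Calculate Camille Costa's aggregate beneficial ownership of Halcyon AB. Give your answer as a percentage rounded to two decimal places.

Camille reaches Halcyon along 4 paths.
Via Thornfield: 45% × 50% = 22.5%.
Via Cinder → Thornfield: 34% × 54% × 50% = 9.18%.
Via Cinder → Auriga: 34% × 21% × 50% = 3.57%.
Via Auriga: 50% × 50% = 25%.
Total: 22.5% + 9.18% + 3.57% + 25% = 60.25%.

60.25%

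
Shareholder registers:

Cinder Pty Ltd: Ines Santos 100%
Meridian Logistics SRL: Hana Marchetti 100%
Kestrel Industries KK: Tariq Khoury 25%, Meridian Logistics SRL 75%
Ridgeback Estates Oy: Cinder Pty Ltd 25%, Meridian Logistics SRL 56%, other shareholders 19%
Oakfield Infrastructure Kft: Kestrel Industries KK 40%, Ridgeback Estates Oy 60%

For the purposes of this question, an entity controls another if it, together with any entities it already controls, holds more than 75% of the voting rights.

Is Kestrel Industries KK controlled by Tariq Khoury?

No

Tariq's largest direct stake is 25% in Kestrel, which does not meet the threshold, so Tariq controls no company.
In Kestrel, Tariq's side holds only 25%, not > 75%.
So Tariq does not control Kestrel.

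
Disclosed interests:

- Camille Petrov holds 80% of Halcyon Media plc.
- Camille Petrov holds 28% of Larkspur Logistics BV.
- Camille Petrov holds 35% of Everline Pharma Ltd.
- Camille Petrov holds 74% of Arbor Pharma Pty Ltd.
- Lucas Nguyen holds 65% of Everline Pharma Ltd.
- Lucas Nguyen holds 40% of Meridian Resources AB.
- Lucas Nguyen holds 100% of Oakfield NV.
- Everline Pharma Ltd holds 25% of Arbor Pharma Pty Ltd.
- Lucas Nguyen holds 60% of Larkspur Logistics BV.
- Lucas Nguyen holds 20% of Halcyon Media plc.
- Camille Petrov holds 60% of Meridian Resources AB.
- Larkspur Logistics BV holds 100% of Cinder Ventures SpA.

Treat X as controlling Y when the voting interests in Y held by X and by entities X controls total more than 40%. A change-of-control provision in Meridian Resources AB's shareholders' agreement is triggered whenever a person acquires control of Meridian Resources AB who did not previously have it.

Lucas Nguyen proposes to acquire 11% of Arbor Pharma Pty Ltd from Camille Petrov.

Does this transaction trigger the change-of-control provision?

No

The purchase adds only to Lucas's holdings (Camille's stake shrinks), so Lucas is the only person who could newly come to control Meridian.
Lucas holds 60% of Larkspur, so Lucas controls Larkspur.
Lucas holds 65% of Everline, so Lucas controls Everline.
Lucas holds 100% of Oakfield, so Lucas controls Oakfield.
Larkspur holds 100% of Cinder, so Lucas controls Cinder.
In Meridian, Lucas's side holds only 40%, not > 40%.
So before the transaction, Lucas does not control Meridian.
After the purchase, Lucas holds 11% of Arbor directly, and Camille's stake falls to 63%.
Lucas's side now holds 25% + 11% = 36% of Arbor, not > 40%, so Lucas still does not control Arbor.
After the transaction, Lucas's side holds 40% of Meridian, not > 40%, so Lucas still does not control Meridian.
No new person acquires control, so the clause is not triggered.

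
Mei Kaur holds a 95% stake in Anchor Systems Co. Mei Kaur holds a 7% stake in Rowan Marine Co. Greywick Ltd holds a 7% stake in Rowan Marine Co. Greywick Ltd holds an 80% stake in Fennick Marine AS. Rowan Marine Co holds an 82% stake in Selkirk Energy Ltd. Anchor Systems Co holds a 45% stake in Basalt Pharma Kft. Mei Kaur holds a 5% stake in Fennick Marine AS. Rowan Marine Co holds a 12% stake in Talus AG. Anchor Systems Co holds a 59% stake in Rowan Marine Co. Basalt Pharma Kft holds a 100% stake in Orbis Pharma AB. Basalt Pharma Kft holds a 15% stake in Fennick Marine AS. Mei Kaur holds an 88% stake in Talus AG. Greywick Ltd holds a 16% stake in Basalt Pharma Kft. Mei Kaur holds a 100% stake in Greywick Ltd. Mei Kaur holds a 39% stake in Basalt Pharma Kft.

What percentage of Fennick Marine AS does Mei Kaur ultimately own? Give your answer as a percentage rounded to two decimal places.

99.66%

Mei reaches Fennick along 5 paths.
Direct stake: 5% = 5%.
Via Basalt: 39% × 15% = 5.85%.
Via Anchor → Basalt: 95% × 45% × 15% = 6.4125%.
Via Greywick → Basalt: 100% × 16% × 15% = 2.4%.
Via Greywick: 100% × 80% = 80%.
Total: 5% + 5.85% + 6.4125% + 2.4% + 80% = 99.6625%.
Rounded: 99.66%.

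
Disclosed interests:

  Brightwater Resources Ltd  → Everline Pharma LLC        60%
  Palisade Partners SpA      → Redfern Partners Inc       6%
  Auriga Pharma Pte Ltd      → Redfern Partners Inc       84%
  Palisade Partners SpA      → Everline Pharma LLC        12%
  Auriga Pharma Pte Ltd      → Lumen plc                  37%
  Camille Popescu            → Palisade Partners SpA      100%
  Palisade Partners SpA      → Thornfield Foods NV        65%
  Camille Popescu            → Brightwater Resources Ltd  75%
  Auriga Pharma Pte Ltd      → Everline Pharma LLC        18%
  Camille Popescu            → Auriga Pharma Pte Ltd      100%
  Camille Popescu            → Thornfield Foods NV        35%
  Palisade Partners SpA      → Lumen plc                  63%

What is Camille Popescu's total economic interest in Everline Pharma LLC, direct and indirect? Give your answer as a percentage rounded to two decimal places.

Camille reaches Everline along 3 paths.
Via Palisade: 100% × 12% = 12%.
Via Brightwater: 75% × 60% = 45%.
Via Auriga: 100% × 18% = 18%.
Total: 12% + 45% + 18% = 75%.
Rounded: 75.00%.

75.00%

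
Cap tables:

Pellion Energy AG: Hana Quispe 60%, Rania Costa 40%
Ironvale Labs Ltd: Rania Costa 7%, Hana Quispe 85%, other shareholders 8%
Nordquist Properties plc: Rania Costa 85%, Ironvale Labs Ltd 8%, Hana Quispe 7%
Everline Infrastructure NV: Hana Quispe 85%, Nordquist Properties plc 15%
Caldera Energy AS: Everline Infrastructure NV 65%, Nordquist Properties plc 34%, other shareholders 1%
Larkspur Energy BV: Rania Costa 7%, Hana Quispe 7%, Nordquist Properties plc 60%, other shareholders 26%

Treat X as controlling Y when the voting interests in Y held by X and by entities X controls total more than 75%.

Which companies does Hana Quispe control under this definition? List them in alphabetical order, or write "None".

Everline Infrastructure NV, Ironvale Labs Ltd

Hana holds 85% of Ironvale, so Hana controls Ironvale.
Hana holds 85% of Everline, so Hana controls Everline.
No other company's threshold is met.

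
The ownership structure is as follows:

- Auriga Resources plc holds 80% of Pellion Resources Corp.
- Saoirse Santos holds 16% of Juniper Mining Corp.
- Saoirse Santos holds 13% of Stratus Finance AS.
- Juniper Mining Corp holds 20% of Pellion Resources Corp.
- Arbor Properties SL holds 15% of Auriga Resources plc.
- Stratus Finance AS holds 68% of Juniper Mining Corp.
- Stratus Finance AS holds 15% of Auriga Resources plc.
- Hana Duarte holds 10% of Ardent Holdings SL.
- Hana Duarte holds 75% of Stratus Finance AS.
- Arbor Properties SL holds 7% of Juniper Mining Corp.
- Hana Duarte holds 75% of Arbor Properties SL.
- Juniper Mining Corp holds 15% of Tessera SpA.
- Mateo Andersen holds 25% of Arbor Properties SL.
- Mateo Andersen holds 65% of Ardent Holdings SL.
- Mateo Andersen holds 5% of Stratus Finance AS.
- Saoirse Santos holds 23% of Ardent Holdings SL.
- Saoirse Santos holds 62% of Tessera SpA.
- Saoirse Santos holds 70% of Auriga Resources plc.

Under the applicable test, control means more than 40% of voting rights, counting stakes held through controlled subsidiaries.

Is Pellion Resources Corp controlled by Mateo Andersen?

Mateo holds 65% of Ardent, so Mateo controls Ardent.
Neither Mateo nor any entity Mateo controls holds any voting interest in Pellion.
So Mateo does not control Pellion.

No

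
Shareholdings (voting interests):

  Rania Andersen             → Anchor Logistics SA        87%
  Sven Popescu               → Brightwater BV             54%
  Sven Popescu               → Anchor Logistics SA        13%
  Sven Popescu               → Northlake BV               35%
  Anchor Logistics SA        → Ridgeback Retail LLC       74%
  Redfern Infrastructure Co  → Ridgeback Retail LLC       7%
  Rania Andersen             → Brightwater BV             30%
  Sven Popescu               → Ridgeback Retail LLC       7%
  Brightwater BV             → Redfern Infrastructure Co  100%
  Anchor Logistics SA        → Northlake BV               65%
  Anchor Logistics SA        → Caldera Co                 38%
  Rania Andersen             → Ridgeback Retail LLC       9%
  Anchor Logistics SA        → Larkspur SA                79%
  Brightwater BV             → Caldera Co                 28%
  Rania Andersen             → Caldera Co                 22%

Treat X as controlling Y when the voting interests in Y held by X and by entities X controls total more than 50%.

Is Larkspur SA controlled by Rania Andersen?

Rania holds 87% of Anchor, so Rania controls Anchor.
Anchor holds 79% of Larkspur, so Rania controls Larkspur.

Yes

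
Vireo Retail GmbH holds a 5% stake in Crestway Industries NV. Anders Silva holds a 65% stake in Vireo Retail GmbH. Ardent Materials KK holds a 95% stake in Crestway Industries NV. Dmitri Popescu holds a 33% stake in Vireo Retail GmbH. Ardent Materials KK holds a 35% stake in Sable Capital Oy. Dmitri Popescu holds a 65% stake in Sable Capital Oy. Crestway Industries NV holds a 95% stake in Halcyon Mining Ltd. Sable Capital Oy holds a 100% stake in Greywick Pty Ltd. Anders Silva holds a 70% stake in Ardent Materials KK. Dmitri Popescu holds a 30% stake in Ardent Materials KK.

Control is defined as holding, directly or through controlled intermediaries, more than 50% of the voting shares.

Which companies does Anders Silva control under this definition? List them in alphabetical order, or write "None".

Ardent Materials KK, Crestway Industries NV, Halcyon Mining Ltd, Vireo Retail GmbH

Anders holds 70% of Ardent, so Anders controls Ardent.
Anders holds 65% of Vireo, so Anders controls Vireo.
Ardent and Vireo together hold 95% + 5% = 100% of Crestway, so Anders controls Crestway.
Crestway holds 95% of Halcyon, so Anders controls Halcyon.
No other company's threshold is met.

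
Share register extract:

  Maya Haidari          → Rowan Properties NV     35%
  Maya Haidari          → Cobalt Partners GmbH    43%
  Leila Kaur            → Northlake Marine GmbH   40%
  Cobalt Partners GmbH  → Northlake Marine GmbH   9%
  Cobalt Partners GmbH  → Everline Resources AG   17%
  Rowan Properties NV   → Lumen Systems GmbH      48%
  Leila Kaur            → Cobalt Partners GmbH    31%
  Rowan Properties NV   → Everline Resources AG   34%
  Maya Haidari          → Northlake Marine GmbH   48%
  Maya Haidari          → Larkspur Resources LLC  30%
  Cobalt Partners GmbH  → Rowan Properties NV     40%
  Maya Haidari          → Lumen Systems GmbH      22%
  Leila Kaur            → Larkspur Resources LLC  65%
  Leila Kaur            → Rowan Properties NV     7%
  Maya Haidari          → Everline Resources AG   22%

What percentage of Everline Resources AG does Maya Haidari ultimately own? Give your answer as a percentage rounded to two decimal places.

Maya reaches Everline along 4 paths.
Via Cobalt: 43% × 17% = 7.31%.
Via Rowan: 35% × 34% = 11.9%.
Via Cobalt → Rowan: 43% × 40% × 34% = 5.848%.
Direct stake: 22% = 22%.
Total: 7.31% + 11.9% + 5.848% + 22% = 47.058%.
Rounded: 47.06%.

47.06%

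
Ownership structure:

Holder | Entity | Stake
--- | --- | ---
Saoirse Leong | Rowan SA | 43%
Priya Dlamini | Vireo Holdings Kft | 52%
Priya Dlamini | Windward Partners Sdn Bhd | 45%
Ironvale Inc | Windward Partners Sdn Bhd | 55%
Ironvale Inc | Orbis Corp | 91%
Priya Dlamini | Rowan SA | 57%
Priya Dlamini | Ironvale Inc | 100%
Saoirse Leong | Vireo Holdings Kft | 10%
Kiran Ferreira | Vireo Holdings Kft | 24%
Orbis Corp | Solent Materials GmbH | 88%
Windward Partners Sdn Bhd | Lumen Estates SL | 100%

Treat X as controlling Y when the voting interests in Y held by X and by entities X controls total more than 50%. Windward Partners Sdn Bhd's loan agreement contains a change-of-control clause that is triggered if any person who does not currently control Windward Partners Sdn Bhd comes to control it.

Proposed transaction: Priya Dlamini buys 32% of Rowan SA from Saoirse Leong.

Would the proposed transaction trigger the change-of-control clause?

The purchase adds only to Priya's holdings (Saoirse's stake shrinks), so Priya is the only person who could newly come to control Windward.
Priya holds 100% of Ironvale, so Priya controls Ironvale.
Priya and Ironvale together hold 45% + 55% = 100% of Windward, so Priya controls Windward.
So Priya already controls Windward before the transaction.
After the purchase, Priya's direct stake in Rowan rises to 57% + 32% = 89%, and Saoirse's stake falls to 11%.
Priya controlled Windward already, so this is not a new person acquiring control; every other person's position is unchanged or reduced.
No new person acquires control, so the clause is not triggered.

No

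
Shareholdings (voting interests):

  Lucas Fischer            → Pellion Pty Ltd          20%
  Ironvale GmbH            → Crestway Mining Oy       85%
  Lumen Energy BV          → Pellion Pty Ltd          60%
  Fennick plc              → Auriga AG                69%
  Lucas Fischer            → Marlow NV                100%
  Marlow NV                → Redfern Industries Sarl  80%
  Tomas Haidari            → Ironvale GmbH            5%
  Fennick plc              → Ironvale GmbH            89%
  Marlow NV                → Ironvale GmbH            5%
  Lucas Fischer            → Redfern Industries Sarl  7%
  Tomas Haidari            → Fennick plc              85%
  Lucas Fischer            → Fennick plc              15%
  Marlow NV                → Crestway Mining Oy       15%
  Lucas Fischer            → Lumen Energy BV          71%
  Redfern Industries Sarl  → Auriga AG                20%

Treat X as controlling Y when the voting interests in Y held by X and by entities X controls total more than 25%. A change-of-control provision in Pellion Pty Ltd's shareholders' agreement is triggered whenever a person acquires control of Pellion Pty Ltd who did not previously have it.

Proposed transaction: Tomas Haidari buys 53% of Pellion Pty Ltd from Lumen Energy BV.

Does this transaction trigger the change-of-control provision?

The purchase adds only to Tomas's holdings (Lumen's stake shrinks), so Tomas is the only person who could newly come to control Pellion.
Tomas holds 85% of Fennick, so Tomas controls Fennick.
Tomas and Fennick together hold 5% + 89% = 94% of Ironvale, so Tomas controls Ironvale.
Fennick holds 69% of Auriga, so Tomas controls Auriga.
Ironvale holds 85% of Crestway, so Tomas controls Crestway.
Neither Tomas nor any entity Tomas controls holds any voting interest in Pellion.
So before the transaction, Tomas does not control Pellion.
After the purchase, Tomas holds 53% of Pellion directly, and Lumen's stake falls to 7%.
Tomas holds 53% of Pellion, so Tomas controls Pellion.
Tomas did not control Pellion before and does after, so the clause is triggered.

Yes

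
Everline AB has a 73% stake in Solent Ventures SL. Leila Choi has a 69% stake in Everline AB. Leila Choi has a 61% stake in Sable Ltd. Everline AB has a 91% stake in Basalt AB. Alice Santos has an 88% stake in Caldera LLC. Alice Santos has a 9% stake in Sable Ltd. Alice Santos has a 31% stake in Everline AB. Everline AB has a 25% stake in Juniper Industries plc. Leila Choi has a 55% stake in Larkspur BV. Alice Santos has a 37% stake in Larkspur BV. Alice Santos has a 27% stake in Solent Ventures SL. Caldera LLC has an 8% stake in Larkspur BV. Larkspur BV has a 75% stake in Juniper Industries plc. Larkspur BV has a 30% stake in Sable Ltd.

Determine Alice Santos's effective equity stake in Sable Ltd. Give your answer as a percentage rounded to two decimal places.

22.21%

Alice reaches Sable along 3 paths.
Direct stake: 9% = 9%.
Via Larkspur: 37% × 30% = 11.1%.
Via Caldera → Larkspur: 88% × 8% × 30% = 2.112%.
Total: 9% + 11.1% + 2.112% = 22.212%.
Rounded: 22.21%.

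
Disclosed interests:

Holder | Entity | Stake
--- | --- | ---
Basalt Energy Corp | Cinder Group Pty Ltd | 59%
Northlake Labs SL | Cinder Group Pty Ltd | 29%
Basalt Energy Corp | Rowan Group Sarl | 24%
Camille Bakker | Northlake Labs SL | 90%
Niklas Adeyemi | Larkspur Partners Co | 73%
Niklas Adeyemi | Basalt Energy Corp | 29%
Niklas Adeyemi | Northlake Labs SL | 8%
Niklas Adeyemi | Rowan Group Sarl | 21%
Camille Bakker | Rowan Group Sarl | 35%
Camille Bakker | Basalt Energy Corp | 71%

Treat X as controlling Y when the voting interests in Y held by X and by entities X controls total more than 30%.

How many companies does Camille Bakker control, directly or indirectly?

4

Camille holds 71% of Basalt, so Camille controls Basalt.
Camille and Basalt together hold 35% + 24% = 59% of Rowan, so Camille controls Rowan.
Camille holds 90% of Northlake, so Camille controls Northlake.
Basalt and Northlake together hold 59% + 29% = 88% of Cinder, so Camille controls Cinder.
No other company's threshold is met.
Camille controls 4 companies.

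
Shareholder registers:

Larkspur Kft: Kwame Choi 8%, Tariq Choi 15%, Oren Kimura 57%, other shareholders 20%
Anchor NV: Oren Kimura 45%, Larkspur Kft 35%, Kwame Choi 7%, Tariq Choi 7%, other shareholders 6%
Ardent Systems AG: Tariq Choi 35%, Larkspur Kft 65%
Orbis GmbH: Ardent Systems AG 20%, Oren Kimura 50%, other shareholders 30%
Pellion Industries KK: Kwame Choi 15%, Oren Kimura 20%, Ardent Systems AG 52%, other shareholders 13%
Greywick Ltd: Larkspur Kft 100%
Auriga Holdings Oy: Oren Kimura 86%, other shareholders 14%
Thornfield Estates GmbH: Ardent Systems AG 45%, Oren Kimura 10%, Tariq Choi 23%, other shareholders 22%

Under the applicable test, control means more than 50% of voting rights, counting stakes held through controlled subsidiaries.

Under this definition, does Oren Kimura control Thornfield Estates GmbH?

Yes

Oren holds 57% of Larkspur, so Oren controls Larkspur.
Larkspur holds 65% of Ardent, so Oren controls Ardent.
Ardent and Oren together hold 45% + 10% = 55% of Thornfield, so Oren controls Thornfield.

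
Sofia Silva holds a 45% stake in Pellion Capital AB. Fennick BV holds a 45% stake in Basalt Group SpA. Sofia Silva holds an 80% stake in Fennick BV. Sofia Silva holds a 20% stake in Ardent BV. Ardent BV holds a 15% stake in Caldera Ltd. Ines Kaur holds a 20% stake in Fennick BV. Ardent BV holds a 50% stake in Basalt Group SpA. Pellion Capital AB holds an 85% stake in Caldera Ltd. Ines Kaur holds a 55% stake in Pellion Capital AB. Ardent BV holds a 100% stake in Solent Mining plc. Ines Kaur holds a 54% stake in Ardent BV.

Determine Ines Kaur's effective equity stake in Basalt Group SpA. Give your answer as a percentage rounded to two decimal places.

Ines reaches Basalt along 2 paths.
Via Fennick: 20% × 45% = 9%.
Via Ardent: 54% × 50% = 27%.
Total: 9% + 27% = 36%.
Rounded: 36.00%.

36.00%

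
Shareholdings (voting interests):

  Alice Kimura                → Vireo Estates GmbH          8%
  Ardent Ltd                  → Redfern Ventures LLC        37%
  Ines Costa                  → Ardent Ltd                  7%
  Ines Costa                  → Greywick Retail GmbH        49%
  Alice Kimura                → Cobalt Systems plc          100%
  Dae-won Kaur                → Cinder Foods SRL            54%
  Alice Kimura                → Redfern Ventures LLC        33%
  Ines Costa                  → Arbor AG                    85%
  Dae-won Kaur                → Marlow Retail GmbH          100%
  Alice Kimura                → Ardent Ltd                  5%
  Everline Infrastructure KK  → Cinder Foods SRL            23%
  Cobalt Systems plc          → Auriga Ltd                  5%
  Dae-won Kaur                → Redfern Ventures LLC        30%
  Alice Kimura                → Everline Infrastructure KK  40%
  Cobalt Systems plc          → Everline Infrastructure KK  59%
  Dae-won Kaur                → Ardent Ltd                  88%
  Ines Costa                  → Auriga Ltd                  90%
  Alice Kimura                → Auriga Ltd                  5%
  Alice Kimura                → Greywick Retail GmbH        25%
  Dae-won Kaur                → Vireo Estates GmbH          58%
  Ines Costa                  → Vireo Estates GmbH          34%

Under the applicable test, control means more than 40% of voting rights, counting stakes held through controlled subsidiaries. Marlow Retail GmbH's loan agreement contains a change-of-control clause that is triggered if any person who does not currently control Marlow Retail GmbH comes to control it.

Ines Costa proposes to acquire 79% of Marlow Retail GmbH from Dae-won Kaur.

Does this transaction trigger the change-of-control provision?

The purchase adds only to Ines's holdings (Dae-won's stake shrinks), so Ines is the only person who could newly come to control Marlow.
Ines holds 90% of Auriga, so Ines controls Auriga.
Ines holds 85% of Arbor, so Ines controls Arbor.
Ines holds 49% of Greywick, so Ines controls Greywick.
Neither Ines nor any entity Ines controls holds any voting interest in Marlow.
So before the transaction, Ines does not control Marlow.
After the purchase, Ines holds 79% of Marlow directly, and Dae-won's stake falls to 21%.
Ines holds 79% of Marlow, so Ines controls Marlow.
Ines did not control Marlow before and does after, so the clause is triggered.

Yes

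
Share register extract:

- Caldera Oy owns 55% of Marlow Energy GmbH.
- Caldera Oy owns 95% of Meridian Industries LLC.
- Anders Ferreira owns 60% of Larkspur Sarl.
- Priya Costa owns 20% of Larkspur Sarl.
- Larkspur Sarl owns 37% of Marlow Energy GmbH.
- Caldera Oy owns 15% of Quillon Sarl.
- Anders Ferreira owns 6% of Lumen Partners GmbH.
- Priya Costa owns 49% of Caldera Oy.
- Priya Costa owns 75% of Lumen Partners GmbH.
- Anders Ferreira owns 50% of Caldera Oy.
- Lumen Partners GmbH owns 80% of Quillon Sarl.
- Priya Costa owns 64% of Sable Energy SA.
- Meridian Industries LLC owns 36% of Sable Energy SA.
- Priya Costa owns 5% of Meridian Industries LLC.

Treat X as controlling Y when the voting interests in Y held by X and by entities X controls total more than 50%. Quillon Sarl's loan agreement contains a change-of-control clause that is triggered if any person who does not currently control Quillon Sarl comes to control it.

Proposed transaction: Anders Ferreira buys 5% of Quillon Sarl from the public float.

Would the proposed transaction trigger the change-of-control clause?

No

The purchase changes only Anders's holdings, so Anders is the only person who could newly come to control Quillon.
Anders holds 60% of Larkspur, so Anders controls Larkspur.
Neither Anders nor any entity Anders controls holds any voting interest in Quillon.
So before the transaction, Anders does not control Quillon.
After the purchase, Anders holds 5% of Quillon directly.
After the transaction, Anders's side holds 5% of Quillon, not > 50%, so Anders still does not control Quillon.
No new person acquires control, so the clause is not triggered.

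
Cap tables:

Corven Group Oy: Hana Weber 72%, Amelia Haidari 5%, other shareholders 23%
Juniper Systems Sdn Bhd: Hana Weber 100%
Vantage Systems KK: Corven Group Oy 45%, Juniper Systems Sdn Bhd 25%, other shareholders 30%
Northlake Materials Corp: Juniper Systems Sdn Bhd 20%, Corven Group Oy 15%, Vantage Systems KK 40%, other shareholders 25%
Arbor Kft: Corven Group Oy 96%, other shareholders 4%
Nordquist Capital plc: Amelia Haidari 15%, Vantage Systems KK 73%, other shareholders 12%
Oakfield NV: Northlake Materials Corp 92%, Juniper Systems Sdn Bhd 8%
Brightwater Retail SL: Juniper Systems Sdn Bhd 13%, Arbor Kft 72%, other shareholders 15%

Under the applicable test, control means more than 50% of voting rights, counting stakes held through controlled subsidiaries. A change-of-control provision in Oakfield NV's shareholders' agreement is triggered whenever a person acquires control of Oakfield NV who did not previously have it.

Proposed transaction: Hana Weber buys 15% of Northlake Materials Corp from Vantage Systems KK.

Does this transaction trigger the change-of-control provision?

The purchase adds only to Hana's holdings (Vantage's stake shrinks), so Hana is the only person who could newly come to control Oakfield.
Hana holds 100% of Juniper, so Hana controls Juniper.
Hana holds 72% of Corven, so Hana controls Corven.
Corven and Juniper together hold 45% + 25% = 70% of Vantage, so Hana controls Vantage.
Juniper and Corven and Vantage together hold 20% + 15% + 40% = 75% of Northlake, so Hana controls Northlake.
Northlake and Juniper together hold 92% + 8% = 100% of Oakfield, so Hana controls Oakfield.
So Hana already controls Oakfield before the transaction.
After the purchase, Hana holds 15% of Northlake directly, and Vantage's stake falls to 25%.
Hana controlled Oakfield already, so this is not a new person acquiring control; every other person's position is unchanged or reduced.
No new person acquires control, so the clause is not triggered.

No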